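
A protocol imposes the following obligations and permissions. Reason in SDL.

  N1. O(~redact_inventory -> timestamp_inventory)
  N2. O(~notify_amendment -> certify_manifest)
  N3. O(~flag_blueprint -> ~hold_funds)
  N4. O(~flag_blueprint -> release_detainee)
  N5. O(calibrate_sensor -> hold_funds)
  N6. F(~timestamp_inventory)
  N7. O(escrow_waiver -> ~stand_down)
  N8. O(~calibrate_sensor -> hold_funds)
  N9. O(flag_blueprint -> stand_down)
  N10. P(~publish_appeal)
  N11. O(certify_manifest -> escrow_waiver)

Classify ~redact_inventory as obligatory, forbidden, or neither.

Neither

Premise 1 is O(~redact_inventory -> timestamp_inventory); even if O(timestamp_inventory) held, inferring O(~redact_inventory) would be affirming the consequent — invalid.
No premise or chain of K-axiom applications forces O(~redact_inventory), and none forces O(redact_inventory). So ~redact_inventory is neither obligatory nor forbidden under these norms.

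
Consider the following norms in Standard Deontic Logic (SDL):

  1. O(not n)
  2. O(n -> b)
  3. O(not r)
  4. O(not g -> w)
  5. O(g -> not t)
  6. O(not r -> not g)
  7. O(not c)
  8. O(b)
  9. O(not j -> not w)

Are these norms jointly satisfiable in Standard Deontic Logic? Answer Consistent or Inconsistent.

Premise 2 is O(n -> b); even if O(b) held, inferring O(n) would be affirming the consequent — invalid.
So O(n) is not derivable, and the apparent clash with O(not n) does not arise.
A world satisfying every obligation exists (e.g. b=true, c=false, g=false, j=true, n=false, r=false, t=false, w=true); no atom is both obligatory and forbidden, so the set is consistent.

Consistent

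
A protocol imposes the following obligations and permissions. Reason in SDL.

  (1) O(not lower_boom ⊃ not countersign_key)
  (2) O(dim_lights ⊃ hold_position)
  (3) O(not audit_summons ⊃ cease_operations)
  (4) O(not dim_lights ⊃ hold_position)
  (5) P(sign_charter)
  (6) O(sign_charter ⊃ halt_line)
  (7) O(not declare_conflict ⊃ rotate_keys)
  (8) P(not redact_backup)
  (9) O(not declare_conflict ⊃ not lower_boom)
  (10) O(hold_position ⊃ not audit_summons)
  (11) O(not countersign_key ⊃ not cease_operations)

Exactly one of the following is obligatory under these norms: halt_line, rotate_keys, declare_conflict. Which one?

Premises 4 and 2 cover both cases: O(not dim_lights ⊃ hold_position) and O(dim_lights ⊃ hold_position). Since not dim_lights ∨ dim_lights is a tautology, O(hold_position) follows.
With premise 10, O(hold_position ⊃ not audit_summons), the K-axiom yields O(not audit_summons).
Applying K to premise 3 (O(not audit_summons ⊃ cease_operations)) and O(not audit_summons) yields O(cease_operations).
Premise 11, O(not countersign_key ⊃ not cease_operations), contraposes to O(cease_operations ⊃ countersign_key); with O(cease_operations) we get O(countersign_key).
Premise 1, O(not lower_boom ⊃ not countersign_key), contraposes to O(countersign_key ⊃ lower_boom); with O(countersign_key) we get O(lower_boom).
The contrapositive of premise 9 (O(not declare_conflict ⊃ not lower_boom)) is O(lower_boom ⊃ declare_conflict), and O(lower_boom) is already established, so O(declare_conflict).
So O(declare_conflict) holds — declare_conflict is obligatory. None of the other listed options is made obligatory by any chain of premises.

declare_conflict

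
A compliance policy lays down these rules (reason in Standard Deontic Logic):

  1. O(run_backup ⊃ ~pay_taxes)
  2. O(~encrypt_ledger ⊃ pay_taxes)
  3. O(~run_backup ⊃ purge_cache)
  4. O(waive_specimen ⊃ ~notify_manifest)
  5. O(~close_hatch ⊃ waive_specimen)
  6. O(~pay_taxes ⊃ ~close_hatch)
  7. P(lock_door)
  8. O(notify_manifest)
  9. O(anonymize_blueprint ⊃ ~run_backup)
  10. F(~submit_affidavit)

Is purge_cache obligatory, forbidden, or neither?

Obligatory

Premise 8 gives O(notify_manifest).
Premise 4 is O(waive_specimen ⊃ ~notify_manifest); contrapositively O(notify_manifest ⊃ ~waive_specimen). Since O(notify_manifest) holds, K gives O(~waive_specimen).
The contrapositive of premise 5 (O(~close_hatch ⊃ waive_specimen)) is O(~waive_specimen ⊃ close_hatch), and O(~waive_specimen) is already established, so O(close_hatch).
Premise 6, O(~pay_taxes ⊃ ~close_hatch), contraposes to O(close_hatch ⊃ pay_taxes); with O(close_hatch) we get O(pay_taxes).
Premise 1, O(run_backup ⊃ ~pay_taxes), contraposes to O(pay_taxes ⊃ ~run_backup); with O(pay_taxes) we get O(~run_backup).
Premise 3 is O(~run_backup ⊃ purge_cache); since O(~run_backup), deontic closure gives O(purge_cache).
Premises 2, 7, 9, 10 do not contribute to this derivation.
Hence purge_cache is obligatory.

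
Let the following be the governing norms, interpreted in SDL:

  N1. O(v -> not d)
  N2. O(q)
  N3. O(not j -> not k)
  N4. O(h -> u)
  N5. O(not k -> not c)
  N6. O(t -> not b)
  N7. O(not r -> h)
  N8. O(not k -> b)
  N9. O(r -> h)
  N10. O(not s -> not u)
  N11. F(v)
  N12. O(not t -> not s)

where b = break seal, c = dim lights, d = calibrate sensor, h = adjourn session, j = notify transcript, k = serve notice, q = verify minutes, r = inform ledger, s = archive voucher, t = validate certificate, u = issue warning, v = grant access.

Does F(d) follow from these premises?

Premise 1 is O(v -> not d), but O(v) is not derivable from the premises, so it does not yield O(not d).
No other premise forces O(not d). An ideal world satisfying every premise can still have d true, so F(d) is not derivable.

No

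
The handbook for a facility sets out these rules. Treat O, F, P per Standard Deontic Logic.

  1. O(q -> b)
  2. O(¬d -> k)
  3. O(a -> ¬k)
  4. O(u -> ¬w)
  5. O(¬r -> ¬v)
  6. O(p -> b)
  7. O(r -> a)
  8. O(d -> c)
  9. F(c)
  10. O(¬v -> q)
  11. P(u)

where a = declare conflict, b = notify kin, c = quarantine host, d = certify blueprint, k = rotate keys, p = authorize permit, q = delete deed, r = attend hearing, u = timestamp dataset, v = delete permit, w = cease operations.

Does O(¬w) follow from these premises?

No

Premise 4 is O(u -> ¬w), but O(u) is not derivable from the premises (the permission P(u) asserts only ¬O(¬u), not O(u)), so it does not yield O(¬w).
No other premise forces O(¬w). An ideal world satisfying every premise can still have ¬w false, so O(¬w) is not derivable.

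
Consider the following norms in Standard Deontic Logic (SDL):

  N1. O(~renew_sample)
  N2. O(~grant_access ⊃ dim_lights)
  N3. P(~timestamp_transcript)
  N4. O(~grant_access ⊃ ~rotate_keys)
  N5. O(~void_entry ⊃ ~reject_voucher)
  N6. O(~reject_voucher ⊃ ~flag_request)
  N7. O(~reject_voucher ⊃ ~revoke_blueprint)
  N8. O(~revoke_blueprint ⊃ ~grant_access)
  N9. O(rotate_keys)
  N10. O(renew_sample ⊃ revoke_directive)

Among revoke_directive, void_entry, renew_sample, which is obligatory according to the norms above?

Premise 9 gives O(rotate_keys).
The contrapositive of premise 4 (O(~grant_access ⊃ ~rotate_keys)) is O(rotate_keys ⊃ grant_access), and O(rotate_keys) is already established, so O(grant_access).
Premise 8 is O(~revoke_blueprint ⊃ ~grant_access); contrapositively O(grant_access ⊃ revoke_blueprint). Since O(grant_access) holds, K gives O(revoke_blueprint).
Premise 7, O(~reject_voucher ⊃ ~revoke_blueprint), contraposes to O(revoke_blueprint ⊃ reject_voucher); with O(revoke_blueprint) we get O(reject_voucher).
The contrapositive of premise 5 (O(~void_entry ⊃ ~reject_voucher)) is O(reject_voucher ⊃ void_entry), and O(reject_voucher) is already established, so O(void_entry).
So O(void_entry) holds — void_entry is obligatory. None of the other listed options is made obligatory by any chain of premises.

void_entry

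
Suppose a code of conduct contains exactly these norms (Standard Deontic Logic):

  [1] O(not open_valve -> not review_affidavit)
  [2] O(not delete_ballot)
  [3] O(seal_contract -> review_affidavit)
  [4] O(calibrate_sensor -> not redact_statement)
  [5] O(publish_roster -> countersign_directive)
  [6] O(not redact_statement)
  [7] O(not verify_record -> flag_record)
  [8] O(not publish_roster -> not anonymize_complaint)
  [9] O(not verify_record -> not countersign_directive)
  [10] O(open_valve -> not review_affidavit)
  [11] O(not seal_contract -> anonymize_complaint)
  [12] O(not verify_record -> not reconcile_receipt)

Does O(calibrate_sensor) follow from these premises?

No

Premise 4 is O(calibrate_sensor -> not redact_statement); even if O(not redact_statement) held, inferring O(calibrate_sensor) would be affirming the consequent — invalid.
No other premise forces O(calibrate_sensor). An ideal world satisfying every premise can still have calibrate_sensor false, so O(calibrate_sensor) is not derivable.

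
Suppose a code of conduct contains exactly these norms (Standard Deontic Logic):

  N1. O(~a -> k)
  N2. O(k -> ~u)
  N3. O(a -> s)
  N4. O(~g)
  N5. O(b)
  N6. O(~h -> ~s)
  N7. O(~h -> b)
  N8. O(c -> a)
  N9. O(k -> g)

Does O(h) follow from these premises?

Yes

From premise 4 we have O(~g).
Premise 9, O(k -> g), contraposes to O(~g -> ~k); with O(~g) we get O(~k).
Premise 1, O(~a -> k), contraposes to O(~k -> a); with O(~k) we get O(a).
Applying K to premise 3 (O(a -> s)) and O(a) yields O(s).
The contrapositive of premise 6 (O(~h -> ~s)) is O(s -> h), and O(s) is already established, so O(h).
Premises 2, 5, 7, 8 do not contribute to this derivation.
So O(h) follows.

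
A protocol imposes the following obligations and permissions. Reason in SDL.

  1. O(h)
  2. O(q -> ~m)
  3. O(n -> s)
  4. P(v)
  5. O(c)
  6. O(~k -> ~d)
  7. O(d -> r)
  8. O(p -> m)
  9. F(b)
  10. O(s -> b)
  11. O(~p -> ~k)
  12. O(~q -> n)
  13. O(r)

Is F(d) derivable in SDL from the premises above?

Yes

Premise 9, F(b), is equivalent to O(~b).
The contrapositive of premise 10 (O(s -> b)) is O(~b -> ~s), and O(~b) is already established, so O(~s).
The contrapositive of premise 3 (O(n -> s)) is O(~s -> ~n), and O(~s) is already established, so O(~n).
The contrapositive of premise 12 (O(~q -> n)) is O(~n -> q), and O(~n) is already established, so O(q).
Premise 2 is O(q -> ~m); since O(q), deontic closure gives O(~m).
The contrapositive of premise 8 (O(p -> m)) is O(~m -> ~p), and O(~m) is already established, so O(~p).
Premise 11 is O(~p -> ~k); since O(~p), deontic closure gives O(~k).
Premise 6 is O(~k -> ~d); since O(~k), deontic closure gives O(~d).
Premises 1, 4, 5, 7, 13 do not contribute to this derivation.
So O(~d) holds, i.e. F(d). The claim follows.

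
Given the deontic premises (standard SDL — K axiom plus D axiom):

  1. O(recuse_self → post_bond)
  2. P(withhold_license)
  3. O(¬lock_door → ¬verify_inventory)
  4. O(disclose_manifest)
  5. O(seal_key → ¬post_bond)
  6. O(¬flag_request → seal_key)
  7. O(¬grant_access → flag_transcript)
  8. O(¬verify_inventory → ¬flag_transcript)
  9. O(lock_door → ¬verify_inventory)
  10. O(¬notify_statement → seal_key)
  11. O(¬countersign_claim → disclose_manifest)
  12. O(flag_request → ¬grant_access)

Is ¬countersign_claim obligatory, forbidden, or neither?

Premise 11 is O(¬countersign_claim → disclose_manifest); even if O(disclose_manifest) held, inferring O(¬countersign_claim) would be affirming the consequent — invalid.
No premise or chain of K-axiom applications forces O(¬countersign_claim), and none forces O(countersign_claim). So ¬countersign_claim is neither obligatory nor forbidden under these norms.

Neither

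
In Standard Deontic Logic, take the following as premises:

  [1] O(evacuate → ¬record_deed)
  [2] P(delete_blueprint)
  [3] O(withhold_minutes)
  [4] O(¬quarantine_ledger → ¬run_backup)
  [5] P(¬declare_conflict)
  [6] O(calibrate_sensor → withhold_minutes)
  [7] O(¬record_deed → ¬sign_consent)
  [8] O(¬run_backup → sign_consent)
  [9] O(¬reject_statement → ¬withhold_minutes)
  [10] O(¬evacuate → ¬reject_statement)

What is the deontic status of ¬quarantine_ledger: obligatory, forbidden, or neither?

Premise 3 gives O(withhold_minutes).
Premise 9 is O(¬reject_statement → ¬withhold_minutes); contrapositively O(withhold_minutes → reject_statement). Since O(withhold_minutes) holds, K gives O(reject_statement).
Premise 10 is O(¬evacuate → ¬reject_statement); contrapositively O(reject_statement → evacuate). Since O(reject_statement) holds, K gives O(evacuate).
Applying K to premise 1 (O(evacuate → ¬record_deed)) and O(evacuate) yields O(¬record_deed).
Premise 7 is O(¬record_deed → ¬sign_consent); since O(¬record_deed), deontic closure gives O(¬sign_consent).
Premise 8 is O(¬run_backup → sign_consent); contrapositively O(¬sign_consent → run_backup). Since O(¬sign_consent) holds, K gives O(run_backup).
Premise 4 is O(¬quarantine_ledger → ¬run_backup); contrapositively O(run_backup → quarantine_ledger). Since O(run_backup) holds, K gives O(quarantine_ledger).
Premises 2, 5, 6 do not contribute to this derivation.
Thus O(quarantine_ledger), which is F(¬quarantine_ledger): ¬quarantine_ledger is forbidden.

Forbidden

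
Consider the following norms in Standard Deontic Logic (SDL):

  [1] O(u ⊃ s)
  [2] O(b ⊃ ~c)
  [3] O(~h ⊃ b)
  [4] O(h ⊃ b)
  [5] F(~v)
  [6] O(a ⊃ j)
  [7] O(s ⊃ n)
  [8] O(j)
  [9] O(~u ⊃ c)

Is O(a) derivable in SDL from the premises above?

Premise 6 is O(a ⊃ j); even if O(j) held, inferring O(a) would be affirming the consequent — invalid.
No other premise forces O(a). An ideal world satisfying every premise can still have a false, so O(a) is not derivable.

No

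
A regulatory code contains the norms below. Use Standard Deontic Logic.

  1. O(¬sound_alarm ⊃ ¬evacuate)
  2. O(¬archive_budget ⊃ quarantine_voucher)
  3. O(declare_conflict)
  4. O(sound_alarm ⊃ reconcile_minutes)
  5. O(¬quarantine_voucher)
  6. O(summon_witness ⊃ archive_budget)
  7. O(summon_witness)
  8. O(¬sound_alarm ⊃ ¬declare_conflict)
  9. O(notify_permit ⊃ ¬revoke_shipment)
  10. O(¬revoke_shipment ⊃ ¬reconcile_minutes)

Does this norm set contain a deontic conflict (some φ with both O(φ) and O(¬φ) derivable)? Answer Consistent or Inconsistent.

Premise 2 is O(¬archive_budget ⊃ quarantine_voucher), but O(¬archive_budget) is not derivable from the premises, so it does not yield O(quarantine_voucher).
So O(quarantine_voucher) is not derivable, and the apparent clash with O(¬quarantine_voucher) does not arise.
A world satisfying every obligation exists (e.g. archive_budget=true, declare_conflict=true, evacuate=false, notify_permit=false, quarantine_voucher=false, reconcile_minutes=true, revoke_shipment=true, sound_alarm=true, summon_witness=true); no atom is both obligatory and forbidden, so the set is consistent.

Consistent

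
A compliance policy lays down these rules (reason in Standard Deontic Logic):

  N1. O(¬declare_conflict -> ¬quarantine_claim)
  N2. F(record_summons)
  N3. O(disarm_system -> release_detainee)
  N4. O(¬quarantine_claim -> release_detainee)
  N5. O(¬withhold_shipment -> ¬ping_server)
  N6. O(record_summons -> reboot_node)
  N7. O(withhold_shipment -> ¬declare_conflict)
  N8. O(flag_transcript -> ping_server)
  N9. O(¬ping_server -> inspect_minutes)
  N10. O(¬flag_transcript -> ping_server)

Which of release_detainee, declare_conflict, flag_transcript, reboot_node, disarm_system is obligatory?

release_detainee

By case analysis on flag_transcript: premise 8 gives O(flag_transcript -> ping_server) and premise 10 gives O(¬flag_transcript -> ping_server), so O(ping_server) either way.
Premise 5 is O(¬withhold_shipment -> ¬ping_server); contrapositively O(ping_server -> withhold_shipment). Since O(ping_server) holds, K gives O(withhold_shipment).
With premise 7, O(withhold_shipment -> ¬declare_conflict), the K-axiom yields O(¬declare_conflict).
From O(¬declare_conflict) and premise 1, O(¬declare_conflict -> ¬quarantine_claim), we obtain O(¬quarantine_claim).
Premise 4 is O(¬quarantine_claim -> release_detainee); since O(¬quarantine_claim), deontic closure gives O(release_detainee).
So O(release_detainee) holds — release_detainee is obligatory. None of the other listed options is made obligatory by any chain of premises.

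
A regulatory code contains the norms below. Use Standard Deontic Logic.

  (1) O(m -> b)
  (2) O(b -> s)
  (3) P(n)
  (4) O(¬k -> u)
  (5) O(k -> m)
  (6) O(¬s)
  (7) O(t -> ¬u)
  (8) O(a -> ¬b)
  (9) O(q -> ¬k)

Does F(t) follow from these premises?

Premise 6 gives O(¬s).
Premise 2 is O(b -> s); contrapositively O(¬s -> ¬b). Since O(¬s) holds, K gives O(¬b).
Premise 1, O(m -> b), contraposes to O(¬b -> ¬m); with O(¬b) we get O(¬m).
Premise 5 is O(k -> m); contrapositively O(¬m -> ¬k). Since O(¬m) holds, K gives O(¬k).
Applying K to premise 4 (O(¬k -> u)) and O(¬k) yields O(u).
The contrapositive of premise 7 (O(t -> ¬u)) is O(u -> ¬t), and O(u) is already established, so O(¬t).
Premises 3, 8, 9 do not contribute to this derivation.
So O(¬t) holds, i.e. F(t). The claim follows.

Yes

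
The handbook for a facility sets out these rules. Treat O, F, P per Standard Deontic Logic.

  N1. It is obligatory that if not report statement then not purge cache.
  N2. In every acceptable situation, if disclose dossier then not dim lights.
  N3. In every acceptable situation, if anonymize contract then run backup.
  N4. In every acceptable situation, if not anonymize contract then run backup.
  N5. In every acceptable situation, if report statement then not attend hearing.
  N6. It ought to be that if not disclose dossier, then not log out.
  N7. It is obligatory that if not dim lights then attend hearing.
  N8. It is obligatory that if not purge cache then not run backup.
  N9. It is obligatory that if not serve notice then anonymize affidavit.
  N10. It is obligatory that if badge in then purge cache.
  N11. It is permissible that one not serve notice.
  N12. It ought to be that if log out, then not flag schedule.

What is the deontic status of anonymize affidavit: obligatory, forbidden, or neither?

Premise 9 is O(¬serve_notice → anonymize_affidavit), but O(¬serve_notice) is not derivable from the premises (the permission P(¬serve_notice) asserts only ¬O(serve_notice), not O(¬serve_notice)), so it does not yield O(anonymize_affidavit).
No premise or chain of K-axiom applications forces O(anonymize_affidavit), and none forces O(¬anonymize_affidavit). So anonymize_affidavit is neither obligatory nor forbidden under these norms.

Neither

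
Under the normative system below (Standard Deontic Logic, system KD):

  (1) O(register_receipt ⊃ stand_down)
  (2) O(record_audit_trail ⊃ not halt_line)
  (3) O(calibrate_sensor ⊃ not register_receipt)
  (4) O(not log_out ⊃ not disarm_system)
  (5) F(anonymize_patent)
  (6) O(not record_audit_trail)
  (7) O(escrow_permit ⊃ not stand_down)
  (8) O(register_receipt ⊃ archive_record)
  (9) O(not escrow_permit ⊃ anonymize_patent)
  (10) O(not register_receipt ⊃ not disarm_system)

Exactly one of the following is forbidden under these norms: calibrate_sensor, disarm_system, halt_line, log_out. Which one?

Premise 5, F(anonymize_patent), is equivalent to O(not anonymize_patent).
Premise 9, O(not escrow_permit ⊃ anonymize_patent), contraposes to O(not anonymize_patent ⊃ escrow_permit); with O(not anonymize_patent) we get O(escrow_permit).
Premise 7 is O(escrow_permit ⊃ not stand_down); since O(escrow_permit), deontic closure gives O(not stand_down).
Premise 1 is O(register_receipt ⊃ stand_down); contrapositively O(not stand_down ⊃ not register_receipt). Since O(not stand_down) holds, K gives O(not register_receipt).
With premise 10, O(not register_receipt ⊃ not disarm_system), the K-axiom yields O(not disarm_system).
So O(not disarm_system) holds, i.e. disarm_system is forbidden. None of the other listed options is forbidden under the premises.

disarm_system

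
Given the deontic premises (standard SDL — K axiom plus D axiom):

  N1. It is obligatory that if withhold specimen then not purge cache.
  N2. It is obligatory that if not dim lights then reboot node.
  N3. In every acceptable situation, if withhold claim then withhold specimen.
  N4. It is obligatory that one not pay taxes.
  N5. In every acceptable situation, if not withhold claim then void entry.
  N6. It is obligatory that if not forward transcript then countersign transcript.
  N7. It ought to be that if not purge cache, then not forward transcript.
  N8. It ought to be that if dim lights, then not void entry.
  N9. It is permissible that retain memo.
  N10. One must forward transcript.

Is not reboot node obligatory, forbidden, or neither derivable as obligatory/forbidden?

Forbidden

Premise 10 gives O(forward_transcript).
Premise 7, O(¬purge_cache → ¬forward_transcript), contraposes to O(forward_transcript → purge_cache); with O(forward_transcript) we get O(purge_cache).
The contrapositive of premise 1 (O(withhold_specimen → ¬purge_cache)) is O(purge_cache → ¬withhold_specimen), and O(purge_cache) is already established, so O(¬withhold_specimen).
Premise 3 is O(withhold_claim → withhold_specimen); contrapositively O(¬withhold_specimen → ¬withhold_claim). Since O(¬withhold_specimen) holds, K gives O(¬withhold_claim).
Applying K to premise 5 (O(¬withhold_claim → void_entry)) and O(¬withhold_claim) yields O(void_entry).
The contrapositive of premise 8 (O(dim_lights → ¬void_entry)) is O(void_entry → ¬dim_lights), and O(void_entry) is already established, so O(¬dim_lights).
Premise 2 is O(¬dim_lights → reboot_node); since O(¬dim_lights), deontic closure gives O(reboot_node).
Premises 4, 6, 9 do not contribute to this derivation.
Thus O(reboot_node), which is F(¬reboot_node): ¬reboot_node is forbidden.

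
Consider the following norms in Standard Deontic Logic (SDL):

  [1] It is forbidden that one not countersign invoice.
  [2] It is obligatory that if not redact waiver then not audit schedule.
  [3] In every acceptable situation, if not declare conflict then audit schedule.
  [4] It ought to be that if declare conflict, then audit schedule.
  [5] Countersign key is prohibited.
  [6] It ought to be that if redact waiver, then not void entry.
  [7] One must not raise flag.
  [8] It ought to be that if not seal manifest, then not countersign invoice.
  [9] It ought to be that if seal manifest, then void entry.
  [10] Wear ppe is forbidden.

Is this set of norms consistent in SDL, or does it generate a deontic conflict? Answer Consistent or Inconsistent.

Inconsistent

Premises 3 and 4 are O(¬declare_conflict → audit_schedule) and O(declare_conflict → audit_schedule); every ideal world satisfies ¬declare_conflict or declare_conflict, so in either case audit_schedule holds — hence O(audit_schedule).
Premise 2 is O(¬redact_waiver → ¬audit_schedule); contrapositively O(audit_schedule → redact_waiver). Since O(audit_schedule) holds, K gives O(redact_waiver).
From O(redact_waiver) and premise 6, O(redact_waiver → ¬void_entry), we obtain O(¬void_entry).
Premise 9, O(seal_manifest → void_entry), contraposes to O(¬void_entry → ¬seal_manifest); with O(¬void_entry) we get O(¬seal_manifest).
With premise 8, O(¬seal_manifest → ¬countersign_invoice), the K-axiom yields O(¬countersign_invoice).
But premise 1, F(¬countersign_invoice), means O(countersign_invoice).
We now have both O(¬countersign_invoice) and O(countersign_invoice) — countersign_invoice is simultaneously obligatory and forbidden, violating the D-axiom.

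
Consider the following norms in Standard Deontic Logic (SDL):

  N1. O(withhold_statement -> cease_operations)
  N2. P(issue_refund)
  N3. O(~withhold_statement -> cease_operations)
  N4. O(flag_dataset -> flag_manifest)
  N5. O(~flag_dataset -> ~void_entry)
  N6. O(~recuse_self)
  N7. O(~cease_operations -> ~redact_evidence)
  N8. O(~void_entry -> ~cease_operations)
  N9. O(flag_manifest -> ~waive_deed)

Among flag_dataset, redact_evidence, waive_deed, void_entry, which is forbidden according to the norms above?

waive_deed

By case analysis on ~withhold_statement: premise 3 gives O(~withhold_statement -> cease_operations) and premise 1 gives O(withhold_statement -> cease_operations), so O(cease_operations) either way.
Premise 8 is O(~void_entry -> ~cease_operations); contrapositively O(cease_operations -> void_entry). Since O(cease_operations) holds, K gives O(void_entry).
Premise 5, O(~flag_dataset -> ~void_entry), contraposes to O(void_entry -> flag_dataset); with O(void_entry) we get O(flag_dataset).
From O(flag_dataset) and premise 4, O(flag_dataset -> flag_manifest), we obtain O(flag_manifest).
From O(flag_manifest) and premise 9, O(flag_manifest -> ~waive_deed), we obtain O(~waive_deed).
So O(~waive_deed) holds, i.e. waive_deed is forbidden. None of the other listed options is forbidden under the premises.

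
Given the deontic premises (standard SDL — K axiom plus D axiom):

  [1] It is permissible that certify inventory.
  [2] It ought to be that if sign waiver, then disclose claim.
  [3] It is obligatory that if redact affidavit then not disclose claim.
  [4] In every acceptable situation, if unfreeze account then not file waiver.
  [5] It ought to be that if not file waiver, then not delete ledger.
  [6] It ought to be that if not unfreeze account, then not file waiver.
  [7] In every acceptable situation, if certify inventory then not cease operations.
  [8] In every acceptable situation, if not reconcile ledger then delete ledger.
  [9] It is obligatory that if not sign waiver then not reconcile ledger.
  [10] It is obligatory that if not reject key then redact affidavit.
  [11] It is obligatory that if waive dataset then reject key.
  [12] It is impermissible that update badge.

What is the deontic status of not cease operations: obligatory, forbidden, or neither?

Neither

Premise 7 is O(certify_inventory → ¬cease_operations), but O(certify_inventory) is not derivable from the premises (the permission P(certify_inventory) asserts only ¬O(¬certify_inventory), not O(certify_inventory)), so it does not yield O(¬cease_operations).
No premise or chain of K-axiom applications forces O(¬cease_operations), and none forces O(cease_operations). So ¬cease_operations is neither obligatory nor forbidden under these norms.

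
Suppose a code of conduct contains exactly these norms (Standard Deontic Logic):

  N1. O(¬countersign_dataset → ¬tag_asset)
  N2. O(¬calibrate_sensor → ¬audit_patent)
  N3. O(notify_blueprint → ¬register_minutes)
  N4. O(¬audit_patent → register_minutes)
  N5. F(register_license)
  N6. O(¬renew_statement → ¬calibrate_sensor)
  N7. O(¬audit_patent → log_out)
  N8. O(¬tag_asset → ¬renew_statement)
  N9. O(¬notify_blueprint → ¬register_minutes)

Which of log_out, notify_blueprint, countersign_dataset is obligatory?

Premises 9 and 3 cover both cases: O(¬notify_blueprint → ¬register_minutes) and O(notify_blueprint → ¬register_minutes). Since ¬notify_blueprint ∨ notify_blueprint is a tautology, O(¬register_minutes) follows.
The contrapositive of premise 4 (O(¬audit_patent → register_minutes)) is O(¬register_minutes → audit_patent), and O(¬register_minutes) is already established, so O(audit_patent).
Premise 2, O(¬calibrate_sensor → ¬audit_patent), contraposes to O(audit_patent → calibrate_sensor); with O(audit_patent) we get O(calibrate_sensor).
The contrapositive of premise 6 (O(¬renew_statement → ¬calibrate_sensor)) is O(calibrate_sensor → renew_statement), and O(calibrate_sensor) is already established, so O(renew_statement).
The contrapositive of premise 8 (O(¬tag_asset → ¬renew_statement)) is O(renew_statement → tag_asset), and O(renew_statement) is already established, so O(tag_asset).
Premise 1 is O(¬countersign_dataset → ¬tag_asset); contrapositively O(tag_asset → countersign_dataset). Since O(tag_asset) holds, K gives O(countersign_dataset).
So O(countersign_dataset) holds — countersign_dataset is obligatory. None of the other listed options is made obligatory by any chain of premises.

countersign_dataset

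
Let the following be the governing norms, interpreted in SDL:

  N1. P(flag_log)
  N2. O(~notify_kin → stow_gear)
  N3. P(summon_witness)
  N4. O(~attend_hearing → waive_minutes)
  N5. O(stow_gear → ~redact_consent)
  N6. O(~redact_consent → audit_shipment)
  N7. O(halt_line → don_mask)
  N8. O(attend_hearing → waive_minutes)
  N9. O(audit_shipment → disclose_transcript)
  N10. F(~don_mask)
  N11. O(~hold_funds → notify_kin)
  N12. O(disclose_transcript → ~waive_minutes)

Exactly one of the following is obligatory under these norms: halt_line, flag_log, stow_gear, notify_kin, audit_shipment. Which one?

Premises 4 and 8 cover both cases: O(~attend_hearing → waive_minutes) and O(attend_hearing → waive_minutes). Since ~attend_hearing ∨ attend_hearing is a tautology, O(waive_minutes) follows.
Premise 12 is O(disclose_transcript → ~waive_minutes); contrapositively O(waive_minutes → ~disclose_transcript). Since O(waive_minutes) holds, K gives O(~disclose_transcript).
Premise 9 is O(audit_shipment → disclose_transcript); contrapositively O(~disclose_transcript → ~audit_shipment). Since O(~disclose_transcript) holds, K gives O(~audit_shipment).
Premise 6, O(~redact_consent → audit_shipment), contraposes to O(~audit_shipment → redact_consent); with O(~audit_shipment) we get O(redact_consent).
Premise 5, O(stow_gear → ~redact_consent), contraposes to O(redact_consent → ~stow_gear); with O(redact_consent) we get O(~stow_gear).
Premise 2 is O(~notify_kin → stow_gear); contrapositively O(~stow_gear → notify_kin). Since O(~stow_gear) holds, K gives O(notify_kin).
So O(notify_kin) holds — notify_kin is obligatory. None of the other listed options is made obligatory by any chain of premises.

notify_kin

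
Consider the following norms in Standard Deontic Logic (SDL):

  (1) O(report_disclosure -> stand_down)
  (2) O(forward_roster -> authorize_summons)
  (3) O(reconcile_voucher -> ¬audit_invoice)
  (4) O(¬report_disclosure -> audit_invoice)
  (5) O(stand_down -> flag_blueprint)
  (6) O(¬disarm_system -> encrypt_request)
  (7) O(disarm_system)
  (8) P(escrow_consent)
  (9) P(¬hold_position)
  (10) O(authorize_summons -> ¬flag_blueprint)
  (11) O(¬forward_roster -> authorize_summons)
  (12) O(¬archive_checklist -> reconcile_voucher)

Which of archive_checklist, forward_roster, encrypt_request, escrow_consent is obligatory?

archive_checklist

By case analysis on forward_roster: premise 2 gives O(forward_roster -> authorize_summons) and premise 11 gives O(¬forward_roster -> authorize_summons), so O(authorize_summons) either way.
Applying K to premise 10 (O(authorize_summons -> ¬flag_blueprint)) and O(authorize_summons) yields O(¬flag_blueprint).
Premise 5 is O(stand_down -> flag_blueprint); contrapositively O(¬flag_blueprint -> ¬stand_down). Since O(¬flag_blueprint) holds, K gives O(¬stand_down).
Premise 1, O(report_disclosure -> stand_down), contraposes to O(¬stand_down -> ¬report_disclosure); with O(¬stand_down) we get O(¬report_disclosure).
Premise 4 is O(¬report_disclosure -> audit_invoice); since O(¬report_disclosure), deontic closure gives O(audit_invoice).
The contrapositive of premise 3 (O(reconcile_voucher -> ¬audit_invoice)) is O(audit_invoice -> ¬reconcile_voucher), and O(audit_invoice) is already established, so O(¬reconcile_voucher).
The contrapositive of premise 12 (O(¬archive_checklist -> reconcile_voucher)) is O(¬reconcile_voucher -> archive_checklist), and O(¬reconcile_voucher) is already established, so O(archive_checklist).
So O(archive_checklist) holds — archive_checklist is obligatory. None of the other listed options is made obligatory by any chain of premises.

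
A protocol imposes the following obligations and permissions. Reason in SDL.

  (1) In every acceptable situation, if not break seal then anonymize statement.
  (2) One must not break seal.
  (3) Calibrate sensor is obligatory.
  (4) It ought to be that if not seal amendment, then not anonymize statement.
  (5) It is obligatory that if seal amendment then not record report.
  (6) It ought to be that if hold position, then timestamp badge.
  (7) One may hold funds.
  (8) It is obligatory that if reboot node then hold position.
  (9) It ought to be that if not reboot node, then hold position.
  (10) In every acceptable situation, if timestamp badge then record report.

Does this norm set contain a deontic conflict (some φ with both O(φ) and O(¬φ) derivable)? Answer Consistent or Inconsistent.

Premises 8 and 9 cover both cases: O(reboot_node → hold_position) and O(¬reboot_node → hold_position). Since reboot_node ∨ ¬reboot_node is a tautology, O(hold_position) follows.
With premise 6, O(hold_position → timestamp_badge), the K-axiom yields O(timestamp_badge).
With premise 10, O(timestamp_badge → record_report), the K-axiom yields O(record_report).
Premise 5 is O(seal_amendment → ¬record_report); contrapositively O(record_report → ¬seal_amendment). Since O(record_report) holds, K gives O(¬seal_amendment).
From O(¬seal_amendment) and premise 4, O(¬seal_amendment → ¬anonymize_statement), we obtain O(¬anonymize_statement).
The contrapositive of premise 1 (O(¬break_seal → anonymize_statement)) is O(¬anonymize_statement → break_seal), and O(¬anonymize_statement) is already established, so O(break_seal).
But premise 2, F(break_seal), means O(¬break_seal).
We now have both O(break_seal) and O(¬break_seal) — break_seal is simultaneously obligatory and forbidden, violating the D-axiom.

Inconsistent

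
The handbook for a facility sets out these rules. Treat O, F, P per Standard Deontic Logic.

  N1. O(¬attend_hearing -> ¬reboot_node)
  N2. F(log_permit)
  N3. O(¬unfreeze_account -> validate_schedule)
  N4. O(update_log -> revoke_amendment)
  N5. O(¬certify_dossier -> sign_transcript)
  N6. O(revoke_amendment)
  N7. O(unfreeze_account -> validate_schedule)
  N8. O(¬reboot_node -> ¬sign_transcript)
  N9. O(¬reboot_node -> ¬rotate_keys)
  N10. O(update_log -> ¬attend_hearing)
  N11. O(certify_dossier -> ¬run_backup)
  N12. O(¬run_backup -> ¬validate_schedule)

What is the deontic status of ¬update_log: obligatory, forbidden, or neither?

Obligatory

Premises 3 and 7 are O(¬unfreeze_account -> validate_schedule) and O(unfreeze_account -> validate_schedule); every ideal world satisfies ¬unfreeze_account or unfreeze_account, so in either case validate_schedule holds — hence O(validate_schedule).
Premise 12 is O(¬run_backup -> ¬validate_schedule); contrapositively O(validate_schedule -> run_backup). Since O(validate_schedule) holds, K gives O(run_backup).
The contrapositive of premise 11 (O(certify_dossier -> ¬run_backup)) is O(run_backup -> ¬certify_dossier), and O(run_backup) is already established, so O(¬certify_dossier).
With premise 5, O(¬certify_dossier -> sign_transcript), the K-axiom yields O(sign_transcript).
The contrapositive of premise 8 (O(¬reboot_node -> ¬sign_transcript)) is O(sign_transcript -> reboot_node), and O(sign_transcript) is already established, so O(reboot_node).
Premise 1, O(¬attend_hearing -> ¬reboot_node), contraposes to O(reboot_node -> attend_hearing); with O(reboot_node) we get O(attend_hearing).
The contrapositive of premise 10 (O(update_log -> ¬attend_hearing)) is O(attend_hearing -> ¬update_log), and O(attend_hearing) is already established, so O(¬update_log).
Premises 2, 4, 6, 9 do not contribute to this derivation.
Hence ¬update_log is obligatory.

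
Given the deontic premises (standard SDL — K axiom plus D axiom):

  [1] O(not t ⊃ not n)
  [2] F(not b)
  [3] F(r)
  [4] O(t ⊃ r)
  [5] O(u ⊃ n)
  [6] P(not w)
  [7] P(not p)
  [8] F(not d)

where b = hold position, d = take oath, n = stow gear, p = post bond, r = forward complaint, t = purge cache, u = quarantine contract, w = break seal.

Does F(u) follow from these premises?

Yes

Premise 3, F(r), is equivalent to O(not r).
Premise 4 is O(t ⊃ r); contrapositively O(not r ⊃ not t). Since O(not r) holds, K gives O(not t).
With premise 1, O(not t ⊃ not n), the K-axiom yields O(not n).
Premise 5, O(u ⊃ n), contraposes to O(not n ⊃ not u); with O(not n) we get O(not u).
Premises 2, 6, 7, 8 do not contribute to this derivation.
So O(not u) holds, i.e. F(u). The claim follows.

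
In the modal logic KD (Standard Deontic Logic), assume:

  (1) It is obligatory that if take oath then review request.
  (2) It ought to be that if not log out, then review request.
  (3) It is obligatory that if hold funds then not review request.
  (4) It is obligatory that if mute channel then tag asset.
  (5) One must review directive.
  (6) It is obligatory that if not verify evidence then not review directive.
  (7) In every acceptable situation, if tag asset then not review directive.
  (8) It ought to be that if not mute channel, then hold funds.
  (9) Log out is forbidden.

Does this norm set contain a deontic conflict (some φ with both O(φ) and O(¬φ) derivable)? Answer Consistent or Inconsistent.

Premise 9 is F(log_out), i.e. O(¬log_out).
From O(¬log_out) and premise 2, O(¬log_out → review_request), we obtain O(review_request).
The contrapositive of premise 3 (O(hold_funds → ¬review_request)) is O(review_request → ¬hold_funds), and O(review_request) is already established, so O(¬hold_funds).
The contrapositive of premise 8 (O(¬mute_channel → hold_funds)) is O(¬hold_funds → mute_channel), and O(¬hold_funds) is already established, so O(mute_channel).
Premise 4 is O(mute_channel → tag_asset); since O(mute_channel), deontic closure gives O(tag_asset).
Applying K to premise 7 (O(tag_asset → ¬review_directive)) and O(tag_asset) yields O(¬review_directive).
But premise 5 directly asserts O(review_directive).
We now have both O(¬review_directive) and O(review_directive) — review_directive is simultaneously obligatory and forbidden, violating the D-axiom.

Inconsistent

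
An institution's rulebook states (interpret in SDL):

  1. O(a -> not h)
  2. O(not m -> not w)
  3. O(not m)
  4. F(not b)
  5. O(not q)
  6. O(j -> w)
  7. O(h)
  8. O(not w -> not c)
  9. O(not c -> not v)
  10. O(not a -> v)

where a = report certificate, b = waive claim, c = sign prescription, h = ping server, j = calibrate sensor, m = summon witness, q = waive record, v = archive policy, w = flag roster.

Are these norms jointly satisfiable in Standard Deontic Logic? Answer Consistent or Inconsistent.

Inconsistent

Premise 7 states O(h) outright.
Premise 1, O(a -> not h), contraposes to O(h -> not a); with O(h) we get O(not a).
From O(not a) and premise 10, O(not a -> v), we obtain O(v).
Premise 9 is O(not c -> not v); contrapositively O(v -> c). Since O(v) holds, K gives O(c).
Premise 8, O(not w -> not c), contraposes to O(c -> w); with O(c) we get O(w).
Premise 2 is O(not m -> not w); contrapositively O(w -> m). Since O(w) holds, K gives O(m).
However, premise 3 gives O(not m).
We now have both O(m) and O(not m) — m is simultaneously obligatory and forbidden, violating the D-axiom.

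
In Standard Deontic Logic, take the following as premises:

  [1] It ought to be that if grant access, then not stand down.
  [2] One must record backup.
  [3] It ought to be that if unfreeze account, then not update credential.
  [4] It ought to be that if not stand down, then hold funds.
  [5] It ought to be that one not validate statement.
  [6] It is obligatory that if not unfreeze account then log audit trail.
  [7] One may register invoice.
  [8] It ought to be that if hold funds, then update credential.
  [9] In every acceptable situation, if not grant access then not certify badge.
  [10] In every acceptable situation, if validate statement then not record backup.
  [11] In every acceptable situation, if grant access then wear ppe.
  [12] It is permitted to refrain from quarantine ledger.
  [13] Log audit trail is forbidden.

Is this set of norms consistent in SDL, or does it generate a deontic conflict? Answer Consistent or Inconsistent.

Premise 10 is O(validate_statement → ¬record_backup), but O(validate_statement) is not derivable from the premises, so it does not yield O(¬record_backup).
So O(¬record_backup) is not derivable, and the apparent clash with O(record_backup) does not arise.
A world satisfying every obligation exists (e.g. certify_badge=false, grant_access=false, hold_funds=false, log_audit_trail=false, quarantine_ledger=false, record_backup=true, register_invoice=false, stand_down=true, unfreeze_account=true, update_credential=false, validate_statement=false, wear_ppe=false); no atom is both obligatory and forbidden, so the set is consistent.

Consistent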